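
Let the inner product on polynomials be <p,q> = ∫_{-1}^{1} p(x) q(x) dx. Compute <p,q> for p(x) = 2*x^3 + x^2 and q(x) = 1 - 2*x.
<p,q> = -14/15

Expand the product: p(x)·q(x) = -4*x^4 + x^2.
∫_{-1}^{1} of each monomial x^k gives [2/(k+1) if k even, 0 if k odd]. Integrating term-by-term (or equivalently evaluating the antiderivative F(x) = -4*x^5/5 + x^3/3 at the endpoints):
  F(1) − F(−1) = -7/15 − (7/15) = -14/15.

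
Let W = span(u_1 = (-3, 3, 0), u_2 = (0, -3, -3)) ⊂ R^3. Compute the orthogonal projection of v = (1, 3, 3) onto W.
proj_W(v) = (2/3, 8/3, 10/3)

Set up U = [u_1 | ... | u_2] ∈ R^(3×2). The projector onto W = col(U) is P = U (U^T U)^(-1) U^T.
Compute U^T U =
  [18, -9]
  [-9, 18],
and U^T v = (6, -18).
Solve U^T U · c = U^T v for the coefficients: c = (-2/9, -10/9). The projection is proj_W(v) = U c.
Check: (v - proj_W(v)) · u_1 = 0  (should be 0).
Check: (v - proj_W(v)) · u_2 = 0  (should be 0).
Result: proj_W(v) = (2/3, 8/3, 10/3).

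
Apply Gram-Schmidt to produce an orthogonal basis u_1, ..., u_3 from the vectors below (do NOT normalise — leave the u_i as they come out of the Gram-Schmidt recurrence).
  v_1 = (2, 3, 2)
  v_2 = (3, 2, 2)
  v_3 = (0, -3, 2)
Orthogonal basis:
  u_1 = (2, 3, 2)
  u_2 = (19/17, -14/17, 2/17)
  u_3 = (-32/33, -32/33, 80/33)

Apply the Gram-Schmidt recurrence
  u_1 = v_1
  u_i = v_i − Σ_{j<i} ((v_i · u_j) / (u_j · u_j)) · u_j.

Step by step this gives:
  u_1 = (2, 3, 2)
  u_2 = (19/17, -14/17, 2/17)
  u_3 = (-32/33, -32/33, 80/33)

Orthogonality check:
  u_2 · u_1 = 0 (should be 0)
  u_3 · u_1 = 0 (should be 0)
  u_3 · u_2 = 0 (should be 0)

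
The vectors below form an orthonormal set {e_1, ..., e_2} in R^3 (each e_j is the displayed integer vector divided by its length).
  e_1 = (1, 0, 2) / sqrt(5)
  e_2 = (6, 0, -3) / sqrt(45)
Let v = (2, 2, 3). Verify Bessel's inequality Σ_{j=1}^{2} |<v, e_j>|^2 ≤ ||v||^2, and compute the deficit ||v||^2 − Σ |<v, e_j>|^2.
Σ |<v, e_j>|^2 = 13; ||v||^2 = 17; deficit = 4

Write each e_j = u_j / sqrt(<u_j, u_j>) where u_j is the displayed integer vector. Then <v, e_j> = <v, u_j> / sqrt(<u_j, u_j>), so |<v, e_j>|^2 = <v, u_j>^2 / <u_j, u_j>.
Coefficients: <v, e_1> = 8/sqrt(5), <v, e_2> = 3/sqrt(45).
Square and sum: Σ |<v, e_j>|^2 = 13.
Compute ||v||^2 = v·v = 17.
Deficit = 17 − 13 = 4 ≥ 0, confirming Bessel's inequality. (The deficit equals ||v − Σ <v,e_j> e_j||^2, the squared distance from v to span{e_j}.)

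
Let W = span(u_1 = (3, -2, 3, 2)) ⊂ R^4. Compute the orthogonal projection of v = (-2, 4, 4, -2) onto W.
proj_W(v) = (-9/13, 6/13, -9/13, -6/13)

Set up U = [u_1 | ... | u_1] ∈ R^(4×1). The projector onto W = col(U) is P = U (U^T U)^(-1) U^T.
Compute U^T U =
  [26],
and U^T v = (-6).
Solve U^T U · c = U^T v for the coefficients: c = (-3/13). The projection is proj_W(v) = U c.
Check: (v - proj_W(v)) · u_1 = 0  (should be 0).
Result: proj_W(v) = (-9/13, 6/13, -9/13, -6/13).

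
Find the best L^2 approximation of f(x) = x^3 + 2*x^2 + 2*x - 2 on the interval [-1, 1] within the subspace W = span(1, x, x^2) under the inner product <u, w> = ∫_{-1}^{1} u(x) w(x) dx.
g(x) = 2*x^2 + 13*x/5 - 2

The best approximation g ∈ W is the orthogonal projection of f onto W. Writing g = a_0 + a_1 x + a_2 x^2, the coefficients solve the normal equations G · a = b where
  G_{ij} = <φ_i, φ_j> and b_i = <f, φ_i>, with φ_0 = 1, φ_1 = x, φ_2 = x^2.
G =
  [2, 0, 2/3]
  [0, 2/3, 0]
  [2/3, 0, 2/5],
b = (-8/3, 26/15, -8/15).
Solving gives a_0 = -2, a_1 = 13/5, a_2 = 2, so
  g(x) = 2*x^2 + 13*x/5 - 2.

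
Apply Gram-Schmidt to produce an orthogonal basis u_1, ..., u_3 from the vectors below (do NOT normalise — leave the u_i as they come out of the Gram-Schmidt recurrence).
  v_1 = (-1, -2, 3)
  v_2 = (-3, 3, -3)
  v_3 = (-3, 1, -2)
Orthogonal basis:
  u_1 = (-1, -2, 3)
  u_2 = (-27/7, 9/7, -3/7)
  u_3 = (-5/26, -10/13, -15/26)

Apply the Gram-Schmidt recurrence
  u_1 = v_1
  u_i = v_i − Σ_{j<i} ((v_i · u_j) / (u_j · u_j)) · u_j.

Step by step this gives:
  u_1 = (-1, -2, 3)
  u_2 = (-27/7, 9/7, -3/7)
  u_3 = (-5/26, -10/13, -15/26)

Orthogonality check:
  u_2 · u_1 = 0 (should be 0)
  u_3 · u_1 = 0 (should be 0)
  u_3 · u_2 = 0 (should be 0)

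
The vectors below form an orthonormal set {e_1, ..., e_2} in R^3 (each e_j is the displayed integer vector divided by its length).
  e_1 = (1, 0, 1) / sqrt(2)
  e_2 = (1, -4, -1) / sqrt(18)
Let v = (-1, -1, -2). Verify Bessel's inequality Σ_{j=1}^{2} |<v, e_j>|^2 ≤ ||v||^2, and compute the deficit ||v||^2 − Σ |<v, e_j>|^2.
Σ |<v, e_j>|^2 = 53/9; ||v||^2 = 6; deficit = 1/9

Write each e_j = u_j / sqrt(<u_j, u_j>) where u_j is the displayed integer vector. Then <v, e_j> = <v, u_j> / sqrt(<u_j, u_j>), so |<v, e_j>|^2 = <v, u_j>^2 / <u_j, u_j>.
Coefficients: <v, e_1> = -3/sqrt(2), <v, e_2> = 5/sqrt(18).
Square and sum: Σ |<v, e_j>|^2 = 53/9.
Compute ||v||^2 = v·v = 6.
Deficit = 6 − 53/9 = 1/9 ≥ 0, confirming Bessel's inequality. (The deficit equals ||v − Σ <v,e_j> e_j||^2, the squared distance from v to span{e_j}.)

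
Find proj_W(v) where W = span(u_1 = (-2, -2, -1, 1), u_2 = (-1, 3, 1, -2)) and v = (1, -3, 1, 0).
proj_W(v) = (105/101, -171/101, -51/101, 120/101)

Set up U = [u_1 | ... | u_2] ∈ R^(4×2). The projector onto W = col(U) is P = U (U^T U)^(-1) U^T.
Compute U^T U =
  [10, -7]
  [-7, 15],
and U^T v = (3, -9).
Solve U^T U · c = U^T v for the coefficients: c = (-18/101, -69/101). The projection is proj_W(v) = U c.
Check: (v - proj_W(v)) · u_1 = 0  (should be 0).
Check: (v - proj_W(v)) · u_2 = 0  (should be 0).
Result: proj_W(v) = (105/101, -171/101, -51/101, 120/101).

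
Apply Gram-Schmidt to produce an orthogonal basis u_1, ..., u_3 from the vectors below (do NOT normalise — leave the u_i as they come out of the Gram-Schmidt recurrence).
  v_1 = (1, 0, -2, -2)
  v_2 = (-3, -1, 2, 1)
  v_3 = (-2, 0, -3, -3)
Orthogonal basis:
  u_1 = (1, 0, -2, -2)
  u_2 = (-2, -1, 0, -1)
  u_3 = (-7/9, 7/6, -7/9, 7/18)

Apply the Gram-Schmidt recurrence
  u_1 = v_1
  u_i = v_i − Σ_{j<i} ((v_i · u_j) / (u_j · u_j)) · u_j.

Step by step this gives:
  u_1 = (1, 0, -2, -2)
  u_2 = (-2, -1, 0, -1)
  u_3 = (-7/9, 7/6, -7/9, 7/18)

Orthogonality check:
  u_2 · u_1 = 0 (should be 0)
  u_3 · u_1 = 0 (should be 0)
  u_3 · u_2 = 0 (should be 0)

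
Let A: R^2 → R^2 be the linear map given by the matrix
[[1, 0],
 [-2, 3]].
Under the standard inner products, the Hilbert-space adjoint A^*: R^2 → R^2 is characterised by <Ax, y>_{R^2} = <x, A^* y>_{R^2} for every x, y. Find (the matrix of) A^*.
A^* = A^T =
[[1, -2],
 [0, 3]]

For real matrices with standard dot products, the defining identity <Ax, y> = <x, A^* y> gives (Ax)^T y = x^T (A^*) y, i.e. x^T A^T y = x^T (A^*) y. Since this holds for all x, y, we must have A^* = A^T. Therefore
A^* =
[[1, -2],
 [0, 3]].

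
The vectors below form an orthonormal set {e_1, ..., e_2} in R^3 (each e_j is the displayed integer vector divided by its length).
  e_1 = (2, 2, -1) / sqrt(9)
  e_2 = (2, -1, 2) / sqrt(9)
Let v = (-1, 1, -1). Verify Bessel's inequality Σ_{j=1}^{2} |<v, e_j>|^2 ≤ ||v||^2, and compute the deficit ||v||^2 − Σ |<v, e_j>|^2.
Σ |<v, e_j>|^2 = 26/9; ||v||^2 = 3; deficit = 1/9

Write each e_j = u_j / sqrt(<u_j, u_j>) where u_j is the displayed integer vector. Then <v, e_j> = <v, u_j> / sqrt(<u_j, u_j>), so |<v, e_j>|^2 = <v, u_j>^2 / <u_j, u_j>.
Coefficients: <v, e_1> = 1/sqrt(9), <v, e_2> = -5/sqrt(9).
Square and sum: Σ |<v, e_j>|^2 = 26/9.
Compute ||v||^2 = v·v = 3.
Deficit = 3 − 26/9 = 1/9 ≥ 0, confirming Bessel's inequality. (The deficit equals ||v − Σ <v,e_j> e_j||^2, the squared distance from v to span{e_j}.)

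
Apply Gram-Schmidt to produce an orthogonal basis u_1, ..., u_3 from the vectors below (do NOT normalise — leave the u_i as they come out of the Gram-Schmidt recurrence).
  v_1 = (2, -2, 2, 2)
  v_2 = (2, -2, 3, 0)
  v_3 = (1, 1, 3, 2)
Orthogonal basis:
  u_1 = (2, -2, 2, 2)
  u_2 = (1/4, -1/4, 5/4, -7/4)
  u_3 = (-5/19, 43/19, 32/19, 16/19)

Apply the Gram-Schmidt recurrence
  u_1 = v_1
  u_i = v_i − Σ_{j<i} ((v_i · u_j) / (u_j · u_j)) · u_j.

Step by step this gives:
  u_1 = (2, -2, 2, 2)
  u_2 = (1/4, -1/4, 5/4, -7/4)
  u_3 = (-5/19, 43/19, 32/19, 16/19)

Orthogonality check:
  u_2 · u_1 = 0 (should be 0)
  u_3 · u_1 = 0 (should be 0)
  u_3 · u_2 = 0 (should be 0)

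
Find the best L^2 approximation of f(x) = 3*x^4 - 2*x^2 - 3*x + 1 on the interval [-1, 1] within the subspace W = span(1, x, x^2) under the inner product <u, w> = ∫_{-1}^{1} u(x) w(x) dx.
g(x) = 4*x^2/7 - 3*x + 26/35

The best approximation g ∈ W is the orthogonal projection of f onto W. Writing g = a_0 + a_1 x + a_2 x^2, the coefficients solve the normal equations G · a = b where
  G_{ij} = <φ_i, φ_j> and b_i = <f, φ_i>, with φ_0 = 1, φ_1 = x, φ_2 = x^2.
G =
  [2, 0, 2/3]
  [0, 2/3, 0]
  [2/3, 0, 2/5],
b = (28/15, -2, 76/105).
Solving gives a_0 = 26/35, a_1 = -3, a_2 = 4/7, so
  g(x) = 4*x^2/7 - 3*x + 26/35.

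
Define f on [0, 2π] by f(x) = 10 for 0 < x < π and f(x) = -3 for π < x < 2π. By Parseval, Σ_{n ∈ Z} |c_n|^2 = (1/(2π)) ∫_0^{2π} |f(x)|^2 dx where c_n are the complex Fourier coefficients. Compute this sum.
Σ |c_n|^2 = 109/2

Parseval equates the L^2 energy of f (normalised by 1/(2π)) with the ℓ^2 sum of its Fourier coefficients: (1/(2π)) ∫_0^{2π} |f|^2 = Σ |c_n|^2.
Compute the left side: (1/(2π)) [∫_0^π 10^2 dx + ∫_π^{2π} (-3)^2 dx] = (1/(2π)) · (100π + 9π) = (100 + 9)/2 = 109/2.
So Σ_{n ∈ Z} |c_n|^2 = 109/2.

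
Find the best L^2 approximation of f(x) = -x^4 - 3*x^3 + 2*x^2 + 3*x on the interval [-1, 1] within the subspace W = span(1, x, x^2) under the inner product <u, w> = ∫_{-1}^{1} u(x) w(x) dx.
g(x) = 8*x^2/7 + 6*x/5 + 3/35

The best approximation g ∈ W is the orthogonal projection of f onto W. Writing g = a_0 + a_1 x + a_2 x^2, the coefficients solve the normal equations G · a = b where
  G_{ij} = <φ_i, φ_j> and b_i = <f, φ_i>, with φ_0 = 1, φ_1 = x, φ_2 = x^2.
G =
  [2, 0, 2/3]
  [0, 2/3, 0]
  [2/3, 0, 2/5],
b = (14/15, 4/5, 18/35).
Solving gives a_0 = 3/35, a_1 = 6/5, a_2 = 8/7, so
  g(x) = 8*x^2/7 + 6*x/5 + 3/35.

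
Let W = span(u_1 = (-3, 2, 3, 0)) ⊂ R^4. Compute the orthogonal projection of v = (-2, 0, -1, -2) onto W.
proj_W(v) = (-9/22, 3/11, 9/22, 0)

Set up U = [u_1 | ... | u_1] ∈ R^(4×1). The projector onto W = col(U) is P = U (U^T U)^(-1) U^T.
Compute U^T U =
  [22],
and U^T v = (3).
Solve U^T U · c = U^T v for the coefficients: c = (3/22). The projection is proj_W(v) = U c.
Check: (v - proj_W(v)) · u_1 = 0  (should be 0).
Result: proj_W(v) = (-9/22, 3/11, 9/22, 0).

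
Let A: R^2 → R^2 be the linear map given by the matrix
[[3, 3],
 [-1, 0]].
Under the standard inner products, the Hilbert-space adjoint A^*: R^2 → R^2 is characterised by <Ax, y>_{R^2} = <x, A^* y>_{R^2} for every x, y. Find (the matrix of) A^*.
A^* = A^T =
[[3, -1],
 [3, 0]]

For real matrices with standard dot products, the defining identity <Ax, y> = <x, A^* y> gives (Ax)^T y = x^T (A^*) y, i.e. x^T A^T y = x^T (A^*) y. Since this holds for all x, y, we must have A^* = A^T. Therefore
A^* =
[[3, -1],
 [3, 0]].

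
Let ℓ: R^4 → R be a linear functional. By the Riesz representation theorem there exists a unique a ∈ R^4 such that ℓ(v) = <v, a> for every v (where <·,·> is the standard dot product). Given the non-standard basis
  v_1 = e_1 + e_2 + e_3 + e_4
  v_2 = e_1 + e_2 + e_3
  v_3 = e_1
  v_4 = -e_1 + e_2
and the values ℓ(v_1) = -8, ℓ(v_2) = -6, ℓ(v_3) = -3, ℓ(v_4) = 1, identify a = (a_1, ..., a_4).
a = (-3, -2, -1, -2)

Write a = (a_1, ..., a_4) in the standard basis. For each basis vector v_i, ℓ(v_i) = <v_i, a> is a linear equation in the a_j's. Collect the n equations into a matrix system V a = ℓ, where row i of V is v_i (expressed in the standard basis). Since V is invertible (lower-triangular with 1s on the diagonal, up to permutation), solve by back-substitution:
  V =
[[1, 1, 1, 1],
 [1, 1, 1, 0],
 [1, 0, 0, 0],
 [-1, 1, 0, 0]]
  V a = (-8, -6, -3, 1)
Solving gives a = (-3, -2, -1, -2).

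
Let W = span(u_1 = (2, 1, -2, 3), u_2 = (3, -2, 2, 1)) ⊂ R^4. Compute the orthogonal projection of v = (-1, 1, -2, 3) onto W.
proj_W(v) = (4/35, 58/35, -12/5, 62/35)

Set up U = [u_1 | ... | u_2] ∈ R^(4×2). The projector onto W = col(U) is P = U (U^T U)^(-1) U^T.
Compute U^T U =
  [18, 3]
  [3, 18],
and U^T v = (12, -6).
Solve U^T U · c = U^T v for the coefficients: c = (26/35, -16/35). The projection is proj_W(v) = U c.
Check: (v - proj_W(v)) · u_1 = 0  (should be 0).
Check: (v - proj_W(v)) · u_2 = 0  (should be 0).
Result: proj_W(v) = (4/35, 58/35, -12/5, 62/35).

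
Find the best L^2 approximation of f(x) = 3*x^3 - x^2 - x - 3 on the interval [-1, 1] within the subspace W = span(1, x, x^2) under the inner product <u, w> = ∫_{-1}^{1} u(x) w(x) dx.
g(x) = -x^2 + 4*x/5 - 3

The best approximation g ∈ W is the orthogonal projection of f onto W. Writing g = a_0 + a_1 x + a_2 x^2, the coefficients solve the normal equations G · a = b where
  G_{ij} = <φ_i, φ_j> and b_i = <f, φ_i>, with φ_0 = 1, φ_1 = x, φ_2 = x^2.
G =
  [2, 0, 2/3]
  [0, 2/3, 0]
  [2/3, 0, 2/5],
b = (-20/3, 8/15, -12/5).
Solving gives a_0 = -3, a_1 = 4/5, a_2 = -1, so
  g(x) = -x^2 + 4*x/5 - 3.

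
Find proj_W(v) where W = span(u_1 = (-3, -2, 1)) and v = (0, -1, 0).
proj_W(v) = (-3/7, -2/7, 1/7)

Set up U = [u_1 | ... | u_1] ∈ R^(3×1). The projector onto W = col(U) is P = U (U^T U)^(-1) U^T.
Compute U^T U =
  [14],
and U^T v = (2).
Solve U^T U · c = U^T v for the coefficients: c = (1/7). The projection is proj_W(v) = U c.
Check: (v - proj_W(v)) · u_1 = 0  (should be 0).
Result: proj_W(v) = (-3/7, -2/7, 1/7).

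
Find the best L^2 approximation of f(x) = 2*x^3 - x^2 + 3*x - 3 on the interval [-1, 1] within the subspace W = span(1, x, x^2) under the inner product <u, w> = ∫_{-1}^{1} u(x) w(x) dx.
g(x) = -x^2 + 21*x/5 - 3

The best approximation g ∈ W is the orthogonal projection of f onto W. Writing g = a_0 + a_1 x + a_2 x^2, the coefficients solve the normal equations G · a = b where
  G_{ij} = <φ_i, φ_j> and b_i = <f, φ_i>, with φ_0 = 1, φ_1 = x, φ_2 = x^2.
G =
  [2, 0, 2/3]
  [0, 2/3, 0]
  [2/3, 0, 2/5],
b = (-20/3, 14/5, -12/5).
Solving gives a_0 = -3, a_1 = 21/5, a_2 = -1, so
  g(x) = -x^2 + 21*x/5 - 3.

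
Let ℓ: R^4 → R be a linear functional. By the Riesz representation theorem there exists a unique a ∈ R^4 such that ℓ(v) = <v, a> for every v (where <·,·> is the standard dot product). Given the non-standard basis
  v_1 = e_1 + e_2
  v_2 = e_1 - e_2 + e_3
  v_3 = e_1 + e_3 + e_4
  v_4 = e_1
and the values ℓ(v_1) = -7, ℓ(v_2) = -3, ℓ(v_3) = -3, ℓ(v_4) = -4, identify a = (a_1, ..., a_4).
a = (-4, -3, -2, 3)

Write a = (a_1, ..., a_4) in the standard basis. For each basis vector v_i, ℓ(v_i) = <v_i, a> is a linear equation in the a_j's. Collect the n equations into a matrix system V a = ℓ, where row i of V is v_i (expressed in the standard basis). Since V is invertible (lower-triangular with 1s on the diagonal, up to permutation), solve by back-substitution:
  V =
[[1, 1, 0, 0],
 [1, -1, 1, 0],
 [1, 0, 1, 1],
 [1, 0, 0, 0]]
  V a = (-7, -3, -3, -4)
Solving gives a = (-4, -3, -2, 3).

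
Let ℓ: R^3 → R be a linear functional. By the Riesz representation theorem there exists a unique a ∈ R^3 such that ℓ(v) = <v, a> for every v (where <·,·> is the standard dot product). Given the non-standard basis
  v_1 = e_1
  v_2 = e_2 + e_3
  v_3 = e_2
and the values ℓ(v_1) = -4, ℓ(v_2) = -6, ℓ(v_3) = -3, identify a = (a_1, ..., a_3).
a = (-4, -3, -3)

Write a = (a_1, ..., a_3) in the standard basis. For each basis vector v_i, ℓ(v_i) = <v_i, a> is a linear equation in the a_j's. Collect the n equations into a matrix system V a = ℓ, where row i of V is v_i (expressed in the standard basis). Since V is invertible (lower-triangular with 1s on the diagonal, up to permutation), solve by back-substitution:
  V =
[[1, 0, 0],
 [0, 1, 1],
 [0, 1, 0]]
  V a = (-4, -6, -3)
Solving gives a = (-4, -3, -3).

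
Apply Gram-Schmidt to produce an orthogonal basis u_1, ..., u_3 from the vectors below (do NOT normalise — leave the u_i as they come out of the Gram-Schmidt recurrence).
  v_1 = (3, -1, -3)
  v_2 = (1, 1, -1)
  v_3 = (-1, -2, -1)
Orthogonal basis:
  u_1 = (3, -1, -3)
  u_2 = (4/19, 24/19, -4/19)
  u_3 = (-1, 0, -1)

Apply the Gram-Schmidt recurrence
  u_1 = v_1
  u_i = v_i − Σ_{j<i} ((v_i · u_j) / (u_j · u_j)) · u_j.

Step by step this gives:
  u_1 = (3, -1, -3)
  u_2 = (4/19, 24/19, -4/19)
  u_3 = (-1, 0, -1)

Orthogonality check:
  u_2 · u_1 = 0 (should be 0)
  u_3 · u_1 = 0 (should be 0)
  u_3 · u_2 = 0 (should be 0)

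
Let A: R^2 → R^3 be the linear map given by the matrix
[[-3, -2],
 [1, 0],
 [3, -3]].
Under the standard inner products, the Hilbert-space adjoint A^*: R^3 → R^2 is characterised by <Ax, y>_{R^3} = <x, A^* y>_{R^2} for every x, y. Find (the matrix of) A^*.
A^* = A^T =
[[-3, 1, 3],
 [-2, 0, -3]]

For real matrices with standard dot products, the defining identity <Ax, y> = <x, A^* y> gives (Ax)^T y = x^T (A^*) y, i.e. x^T A^T y = x^T (A^*) y. Since this holds for all x, y, we must have A^* = A^T. Therefore
A^* =
[[-3, 1, 3],
 [-2, 0, -3]].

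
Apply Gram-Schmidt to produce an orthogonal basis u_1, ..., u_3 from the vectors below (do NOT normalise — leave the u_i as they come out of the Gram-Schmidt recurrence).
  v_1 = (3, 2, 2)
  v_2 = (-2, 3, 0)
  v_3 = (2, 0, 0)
Orthogonal basis:
  u_1 = (3, 2, 2)
  u_2 = (-2, 3, 0)
  u_3 = (72/221, 48/221, -12/17)

Apply the Gram-Schmidt recurrence
  u_1 = v_1
  u_i = v_i − Σ_{j<i} ((v_i · u_j) / (u_j · u_j)) · u_j.

Step by step this gives:
  u_1 = (3, 2, 2)
  u_2 = (-2, 3, 0)
  u_3 = (72/221, 48/221, -12/17)

Orthogonality check:
  u_2 · u_1 = 0 (should be 0)
  u_3 · u_1 = 0 (should be 0)
  u_3 · u_2 = 0 (should be 0)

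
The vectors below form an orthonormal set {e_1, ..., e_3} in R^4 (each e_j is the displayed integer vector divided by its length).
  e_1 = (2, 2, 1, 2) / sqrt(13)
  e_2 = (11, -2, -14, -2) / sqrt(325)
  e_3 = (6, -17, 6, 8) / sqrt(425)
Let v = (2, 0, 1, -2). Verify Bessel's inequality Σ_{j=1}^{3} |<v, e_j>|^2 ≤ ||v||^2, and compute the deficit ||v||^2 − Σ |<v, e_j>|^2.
Σ |<v, e_j>|^2 = 9/17; ||v||^2 = 9; deficit = 144/17

Write each e_j = u_j / sqrt(<u_j, u_j>) where u_j is the displayed integer vector. Then <v, e_j> = <v, u_j> / sqrt(<u_j, u_j>), so |<v, e_j>|^2 = <v, u_j>^2 / <u_j, u_j>.
Coefficients: <v, e_1> = 1/sqrt(13), <v, e_2> = 12/sqrt(325), <v, e_3> = 2/sqrt(425).
Square and sum: Σ |<v, e_j>|^2 = 9/17.
Compute ||v||^2 = v·v = 9.
Deficit = 9 − 9/17 = 144/17 ≥ 0, confirming Bessel's inequality. (The deficit equals ||v − Σ <v,e_j> e_j||^2, the squared distance from v to span{e_j}.)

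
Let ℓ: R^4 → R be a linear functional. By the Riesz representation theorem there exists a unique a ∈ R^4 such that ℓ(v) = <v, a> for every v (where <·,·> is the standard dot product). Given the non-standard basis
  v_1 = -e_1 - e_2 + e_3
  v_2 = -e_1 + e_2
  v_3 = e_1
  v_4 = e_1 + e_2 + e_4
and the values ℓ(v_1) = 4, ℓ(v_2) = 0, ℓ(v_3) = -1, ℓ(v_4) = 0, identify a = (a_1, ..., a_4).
a = (-1, -1, 2, 2)

Write a = (a_1, ..., a_4) in the standard basis. For each basis vector v_i, ℓ(v_i) = <v_i, a> is a linear equation in the a_j's. Collect the n equations into a matrix system V a = ℓ, where row i of V is v_i (expressed in the standard basis). Since V is invertible (lower-triangular with 1s on the diagonal, up to permutation), solve by back-substitution:
  V =
[[-1, -1, 1, 0],
 [-1, 1, 0, 0],
 [1, 0, 0, 0],
 [1, 1, 0, 1]]
  V a = (4, 0, -1, 0)
Solving gives a = (-1, -1, 2, 2).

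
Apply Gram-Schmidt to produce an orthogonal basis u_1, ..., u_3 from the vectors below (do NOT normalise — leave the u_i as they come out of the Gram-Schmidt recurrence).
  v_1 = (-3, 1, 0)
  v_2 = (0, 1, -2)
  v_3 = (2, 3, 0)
Orthogonal basis:
  u_1 = (-3, 1, 0)
  u_2 = (3/10, 9/10, -2)
  u_3 = (44/49, 132/49, 66/49)

Apply the Gram-Schmidt recurrence
  u_1 = v_1
  u_i = v_i − Σ_{j<i} ((v_i · u_j) / (u_j · u_j)) · u_j.

Step by step this gives:
  u_1 = (-3, 1, 0)
  u_2 = (3/10, 9/10, -2)
  u_3 = (44/49, 132/49, 66/49)

Orthogonality check:
  u_2 · u_1 = 0 (should be 0)
  u_3 · u_1 = 0 (should be 0)
  u_3 · u_2 = 0 (should be 0)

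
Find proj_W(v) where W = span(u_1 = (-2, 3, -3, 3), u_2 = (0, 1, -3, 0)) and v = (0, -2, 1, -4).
proj_W(v) = (150/83, -353/166, 159/166, -225/83)

Set up U = [u_1 | ... | u_2] ∈ R^(4×2). The projector onto W = col(U) is P = U (U^T U)^(-1) U^T.
Compute U^T U =
  [31, 12]
  [12, 10],
and U^T v = (-21, -5).
Solve U^T U · c = U^T v for the coefficients: c = (-75/83, 97/166). The projection is proj_W(v) = U c.
Check: (v - proj_W(v)) · u_1 = 0  (should be 0).
Check: (v - proj_W(v)) · u_2 = 0  (should be 0).
Result: proj_W(v) = (150/83, -353/166, 159/166, -225/83).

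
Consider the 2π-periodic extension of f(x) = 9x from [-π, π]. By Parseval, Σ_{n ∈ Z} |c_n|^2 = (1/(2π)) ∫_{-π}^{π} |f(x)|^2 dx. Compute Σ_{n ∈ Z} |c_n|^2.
Σ |c_n|^2 = 27π^2

Expand and integrate term by term over [-π, π]:
  ∫ (9x)^2 dx = 81·(2π^3/3); ∫ 2·9·(0)·x dx = 0 (odd integrand); ∫ 0^2 dx = 0·2π.
So (1/(2π)) ∫_{-π}^{π} (9x)^2 dx = 81π^2/3 + 0 = 27π^2.
Parseval ⇒ Σ |c_n|^2 = 27π^2.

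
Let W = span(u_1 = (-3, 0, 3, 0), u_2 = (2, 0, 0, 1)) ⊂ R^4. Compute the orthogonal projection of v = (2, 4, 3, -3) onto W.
proj_W(v) = (1/6, 0, 7/6, 2/3)

Set up U = [u_1 | ... | u_2] ∈ R^(4×2). The projector onto W = col(U) is P = U (U^T U)^(-1) U^T.
Compute U^T U =
  [18, -6]
  [-6, 5],
and U^T v = (3, 1).
Solve U^T U · c = U^T v for the coefficients: c = (7/18, 2/3). The projection is proj_W(v) = U c.
Check: (v - proj_W(v)) · u_1 = 0  (should be 0).
Check: (v - proj_W(v)) · u_2 = 0  (should be 0).
Result: proj_W(v) = (1/6, 0, 7/6, 2/3).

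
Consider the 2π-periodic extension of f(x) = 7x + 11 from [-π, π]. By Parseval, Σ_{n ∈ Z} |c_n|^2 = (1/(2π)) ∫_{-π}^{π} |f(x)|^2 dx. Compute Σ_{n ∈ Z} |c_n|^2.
Σ |c_n|^2 = 49π^2/3 + 121

Expand and integrate term by term over [-π, π]:
  ∫ (7x)^2 dx = 49·(2π^3/3); ∫ 2·7·(11)·x dx = 0 (odd integrand); ∫ 11^2 dx = 121·2π.
So (1/(2π)) ∫_{-π}^{π} (7x + 11)^2 dx = 49π^2/3 + 121 = 49π^2/3 + 121.
Parseval ⇒ Σ |c_n|^2 = 49π^2/3 + 121.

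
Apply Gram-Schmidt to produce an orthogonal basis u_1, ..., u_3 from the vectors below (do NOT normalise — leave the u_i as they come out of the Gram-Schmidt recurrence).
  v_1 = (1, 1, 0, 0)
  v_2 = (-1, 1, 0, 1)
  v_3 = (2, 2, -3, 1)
Orthogonal basis:
  u_1 = (1, 1, 0, 0)
  u_2 = (-1, 1, 0, 1)
  u_3 = (1/3, -1/3, -3, 2/3)

Apply the Gram-Schmidt recurrence
  u_1 = v_1
  u_i = v_i − Σ_{j<i} ((v_i · u_j) / (u_j · u_j)) · u_j.

Step by step this gives:
  u_1 = (1, 1, 0, 0)
  u_2 = (-1, 1, 0, 1)
  u_3 = (1/3, -1/3, -3, 2/3)

Orthogonality check:
  u_2 · u_1 = 0 (should be 0)
  u_3 · u_1 = 0 (should be 0)
  u_3 · u_2 = 0 (should be 0)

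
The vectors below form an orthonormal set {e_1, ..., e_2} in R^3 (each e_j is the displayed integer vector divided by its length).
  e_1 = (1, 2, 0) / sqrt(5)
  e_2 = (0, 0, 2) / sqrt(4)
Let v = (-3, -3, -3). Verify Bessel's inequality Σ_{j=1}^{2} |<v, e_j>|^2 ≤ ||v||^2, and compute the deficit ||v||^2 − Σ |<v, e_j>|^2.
Σ |<v, e_j>|^2 = 126/5; ||v||^2 = 27; deficit = 9/5

Write each e_j = u_j / sqrt(<u_j, u_j>) where u_j is the displayed integer vector. Then <v, e_j> = <v, u_j> / sqrt(<u_j, u_j>), so |<v, e_j>|^2 = <v, u_j>^2 / <u_j, u_j>.
Coefficients: <v, e_1> = -9/sqrt(5), <v, e_2> = -6/sqrt(4).
Square and sum: Σ |<v, e_j>|^2 = 126/5.
Compute ||v||^2 = v·v = 27.
Deficit = 27 − 126/5 = 9/5 ≥ 0, confirming Bessel's inequality. (The deficit equals ||v − Σ <v,e_j> e_j||^2, the squared distance from v to span{e_j}.)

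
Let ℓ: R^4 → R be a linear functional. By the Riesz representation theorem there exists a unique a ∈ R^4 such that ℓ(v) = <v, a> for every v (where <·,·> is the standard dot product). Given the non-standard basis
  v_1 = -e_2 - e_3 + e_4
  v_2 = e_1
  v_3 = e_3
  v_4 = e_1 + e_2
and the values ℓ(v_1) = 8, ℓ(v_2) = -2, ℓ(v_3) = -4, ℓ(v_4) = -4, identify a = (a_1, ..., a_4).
a = (-2, -2, -4, 2)

Write a = (a_1, ..., a_4) in the standard basis. For each basis vector v_i, ℓ(v_i) = <v_i, a> is a linear equation in the a_j's. Collect the n equations into a matrix system V a = ℓ, where row i of V is v_i (expressed in the standard basis). Since V is invertible (lower-triangular with 1s on the diagonal, up to permutation), solve by back-substitution:
  V =
[[0, -1, -1, 1],
 [1, 0, 0, 0],
 [0, 0, 1, 0],
 [1, 1, 0, 0]]
  V a = (8, -2, -4, -4)
Solving gives a = (-2, -2, -4, 2).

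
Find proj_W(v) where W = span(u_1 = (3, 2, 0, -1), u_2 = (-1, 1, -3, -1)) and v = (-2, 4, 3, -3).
proj_W(v) = (15/14, 5/7, 0, -5/14)

Set up U = [u_1 | ... | u_2] ∈ R^(4×2). The projector onto W = col(U) is P = U (U^T U)^(-1) U^T.
Compute U^T U =
  [14, 0]
  [0, 12],
and U^T v = (5, 0).
Solve U^T U · c = U^T v for the coefficients: c = (5/14, 0). The projection is proj_W(v) = U c.
Check: (v - proj_W(v)) · u_1 = 0  (should be 0).
Check: (v - proj_W(v)) · u_2 = 0  (should be 0).
Result: proj_W(v) = (15/14, 5/7, 0, -5/14).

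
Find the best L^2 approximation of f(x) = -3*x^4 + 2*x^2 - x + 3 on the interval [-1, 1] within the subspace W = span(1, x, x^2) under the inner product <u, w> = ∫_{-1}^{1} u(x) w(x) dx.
g(x) = -4*x^2/7 - x + 114/35

The best approximation g ∈ W is the orthogonal projection of f onto W. Writing g = a_0 + a_1 x + a_2 x^2, the coefficients solve the normal equations G · a = b where
  G_{ij} = <φ_i, φ_j> and b_i = <f, φ_i>, with φ_0 = 1, φ_1 = x, φ_2 = x^2.
G =
  [2, 0, 2/3]
  [0, 2/3, 0]
  [2/3, 0, 2/5],
b = (92/15, -2/3, 68/35).
Solving gives a_0 = 114/35, a_1 = -1, a_2 = -4/7, so
  g(x) = -4*x^2/7 - x + 114/35.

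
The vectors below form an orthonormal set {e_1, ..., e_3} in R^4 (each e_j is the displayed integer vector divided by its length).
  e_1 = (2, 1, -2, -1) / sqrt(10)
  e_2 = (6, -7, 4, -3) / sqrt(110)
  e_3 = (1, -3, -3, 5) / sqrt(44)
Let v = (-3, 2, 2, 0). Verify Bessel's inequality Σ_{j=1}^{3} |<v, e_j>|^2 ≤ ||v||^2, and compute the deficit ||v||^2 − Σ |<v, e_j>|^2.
Σ |<v, e_j>|^2 = 67/4; ||v||^2 = 17; deficit = 1/4

Write each e_j = u_j / sqrt(<u_j, u_j>) where u_j is the displayed integer vector. Then <v, e_j> = <v, u_j> / sqrt(<u_j, u_j>), so |<v, e_j>|^2 = <v, u_j>^2 / <u_j, u_j>.
Coefficients: <v, e_1> = -8/sqrt(10), <v, e_2> = -24/sqrt(110), <v, e_3> = -15/sqrt(44).
Square and sum: Σ |<v, e_j>|^2 = 67/4.
Compute ||v||^2 = v·v = 17.
Deficit = 17 − 67/4 = 1/4 ≥ 0, confirming Bessel's inequality. (The deficit equals ||v − Σ <v,e_j> e_j||^2, the squared distance from v to span{e_j}.)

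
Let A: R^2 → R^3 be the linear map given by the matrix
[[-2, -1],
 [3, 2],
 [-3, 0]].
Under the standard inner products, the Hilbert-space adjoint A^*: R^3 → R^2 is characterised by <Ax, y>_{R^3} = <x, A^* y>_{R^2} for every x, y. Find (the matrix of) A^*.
A^* = A^T =
[[-2, 3, -3],
 [-1, 2, 0]]

For real matrices with standard dot products, the defining identity <Ax, y> = <x, A^* y> gives (Ax)^T y = x^T (A^*) y, i.e. x^T A^T y = x^T (A^*) y. Since this holds for all x, y, we must have A^* = A^T. Therefore
A^* =
[[-2, 3, -3],
 [-1, 2, 0]].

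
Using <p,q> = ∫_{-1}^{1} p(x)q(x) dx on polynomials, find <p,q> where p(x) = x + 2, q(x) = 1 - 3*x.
<p,q> = 2

Expand the product: p(x)·q(x) = -3*x^2 - 5*x + 2.
∫_{-1}^{1} of each monomial x^k gives [2/(k+1) if k even, 0 if k odd]. Integrating term-by-term (or equivalently evaluating the antiderivative F(x) = -x^3 - 5*x^2/2 + 2*x at the endpoints):
  F(1) − F(−1) = -3/2 − (-7/2) = 2.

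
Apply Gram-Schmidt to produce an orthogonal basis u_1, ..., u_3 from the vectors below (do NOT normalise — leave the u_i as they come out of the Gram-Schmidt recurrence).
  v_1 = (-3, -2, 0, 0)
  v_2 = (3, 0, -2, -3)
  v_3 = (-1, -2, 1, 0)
Orthogonal basis:
  u_1 = (-3, -2, 0, 0)
  u_2 = (12/13, -18/13, -2, -3)
  u_3 = (128/205, -192/205, 201/205, -6/205)

Apply the Gram-Schmidt recurrence
  u_1 = v_1
  u_i = v_i − Σ_{j<i} ((v_i · u_j) / (u_j · u_j)) · u_j.

Step by step this gives:
  u_1 = (-3, -2, 0, 0)
  u_2 = (12/13, -18/13, -2, -3)
  u_3 = (128/205, -192/205, 201/205, -6/205)

Orthogonality check:
  u_2 · u_1 = 0 (should be 0)
  u_3 · u_1 = 0 (should be 0)
  u_3 · u_2 = 0 (should be 0)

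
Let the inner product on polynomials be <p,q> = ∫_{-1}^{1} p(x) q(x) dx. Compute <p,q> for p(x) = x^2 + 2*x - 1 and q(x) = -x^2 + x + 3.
<p,q> = -12/5

Expand the product: p(x)·q(x) = -x^4 - x^3 + 6*x^2 + 5*x - 3.
∫_{-1}^{1} of each monomial x^k gives [2/(k+1) if k even, 0 if k odd]. Integrating term-by-term (or equivalently evaluating the antiderivative F(x) = -x^5/5 - x^4/4 + 2*x^3 + 5*x^2/2 - 3*x at the endpoints):
  F(1) − F(−1) = 21/20 − (69/20) = -12/5.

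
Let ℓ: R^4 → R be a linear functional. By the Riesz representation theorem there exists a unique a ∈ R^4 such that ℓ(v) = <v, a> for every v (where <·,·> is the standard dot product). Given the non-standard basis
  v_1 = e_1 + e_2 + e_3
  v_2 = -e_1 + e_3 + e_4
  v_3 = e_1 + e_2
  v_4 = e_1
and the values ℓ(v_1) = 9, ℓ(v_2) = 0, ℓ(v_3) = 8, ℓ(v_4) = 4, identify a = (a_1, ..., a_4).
a = (4, 4, 1, 3)

Write a = (a_1, ..., a_4) in the standard basis. For each basis vector v_i, ℓ(v_i) = <v_i, a> is a linear equation in the a_j's. Collect the n equations into a matrix system V a = ℓ, where row i of V is v_i (expressed in the standard basis). Since V is invertible (lower-triangular with 1s on the diagonal, up to permutation), solve by back-substitution:
  V =
[[1, 1, 1, 0],
 [-1, 0, 1, 1],
 [1, 1, 0, 0],
 [1, 0, 0, 0]]
  V a = (9, 0, 8, 4)
Solving gives a = (4, 4, 1, 3).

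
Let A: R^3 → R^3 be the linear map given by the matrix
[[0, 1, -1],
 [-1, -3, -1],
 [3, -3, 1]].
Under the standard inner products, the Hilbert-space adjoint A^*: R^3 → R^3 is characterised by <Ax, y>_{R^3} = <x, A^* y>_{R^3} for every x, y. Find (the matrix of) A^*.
A^* = A^T =
[[0, -1, 3],
 [1, -3, -3],
 [-1, -1, 1]]

For real matrices with standard dot products, the defining identity <Ax, y> = <x, A^* y> gives (Ax)^T y = x^T (A^*) y, i.e. x^T A^T y = x^T (A^*) y. Since this holds for all x, y, we must have A^* = A^T. Therefore
A^* =
[[0, -1, 3],
 [1, -3, -3],
 [-1, -1, 1]].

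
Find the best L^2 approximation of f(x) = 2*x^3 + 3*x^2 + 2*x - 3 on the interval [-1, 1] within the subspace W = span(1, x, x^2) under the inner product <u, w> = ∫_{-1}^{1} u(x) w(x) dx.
g(x) = 3*x^2 + 16*x/5 - 3

The best approximation g ∈ W is the orthogonal projection of f onto W. Writing g = a_0 + a_1 x + a_2 x^2, the coefficients solve the normal equations G · a = b where
  G_{ij} = <φ_i, φ_j> and b_i = <f, φ_i>, with φ_0 = 1, φ_1 = x, φ_2 = x^2.
G =
  [2, 0, 2/3]
  [0, 2/3, 0]
  [2/3, 0, 2/5],
b = (-4, 32/15, -4/5).
Solving gives a_0 = -3, a_1 = 16/5, a_2 = 3, so
  g(x) = 3*x^2 + 16*x/5 - 3.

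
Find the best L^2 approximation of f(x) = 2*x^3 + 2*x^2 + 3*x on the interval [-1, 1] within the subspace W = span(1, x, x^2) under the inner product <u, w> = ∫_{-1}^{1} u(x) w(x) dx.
g(x) = 2*x^2 + 21*x/5

The best approximation g ∈ W is the orthogonal projection of f onto W. Writing g = a_0 + a_1 x + a_2 x^2, the coefficients solve the normal equations G · a = b where
  G_{ij} = <φ_i, φ_j> and b_i = <f, φ_i>, with φ_0 = 1, φ_1 = x, φ_2 = x^2.
G =
  [2, 0, 2/3]
  [0, 2/3, 0]
  [2/3, 0, 2/5],
b = (4/3, 14/5, 4/5).
Solving gives a_0 = 0, a_1 = 21/5, a_2 = 2, so
  g(x) = 2*x^2 + 21*x/5.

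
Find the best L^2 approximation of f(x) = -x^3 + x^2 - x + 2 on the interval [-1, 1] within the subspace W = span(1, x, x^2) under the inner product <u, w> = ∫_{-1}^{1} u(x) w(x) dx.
g(x) = x^2 - 8*x/5 + 2

The best approximation g ∈ W is the orthogonal projection of f onto W. Writing g = a_0 + a_1 x + a_2 x^2, the coefficients solve the normal equations G · a = b where
  G_{ij} = <φ_i, φ_j> and b_i = <f, φ_i>, with φ_0 = 1, φ_1 = x, φ_2 = x^2.
G =
  [2, 0, 2/3]
  [0, 2/3, 0]
  [2/3, 0, 2/5],
b = (14/3, -16/15, 26/15).
Solving gives a_0 = 2, a_1 = -8/5, a_2 = 1, so
  g(x) = x^2 - 8*x/5 + 2.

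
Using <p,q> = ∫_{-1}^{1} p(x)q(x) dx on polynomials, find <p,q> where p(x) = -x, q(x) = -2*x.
<p,q> = 4/3

Expand the product: p(x)·q(x) = 2*x^2.
∫_{-1}^{1} of each monomial x^k gives [2/(k+1) if k even, 0 if k odd]. Integrating term-by-term (or equivalently evaluating the antiderivative F(x) = 2*x^3/3 at the endpoints):
  F(1) − F(−1) = 2/3 − (-2/3) = 4/3.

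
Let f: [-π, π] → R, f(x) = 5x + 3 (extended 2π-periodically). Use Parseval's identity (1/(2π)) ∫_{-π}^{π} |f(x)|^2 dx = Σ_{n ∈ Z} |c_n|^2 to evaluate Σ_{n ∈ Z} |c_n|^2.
Σ |c_n|^2 = 25π^2/3 + 9

Expand and integrate term by term over [-π, π]:
  ∫ (5x)^2 dx = 25·(2π^3/3); ∫ 2·5·(3)·x dx = 0 (odd integrand); ∫ 3^2 dx = 9·2π.
So (1/(2π)) ∫_{-π}^{π} (5x + 3)^2 dx = 25π^2/3 + 9 = 25π^2/3 + 9.
Parseval ⇒ Σ |c_n|^2 = 25π^2/3 + 9.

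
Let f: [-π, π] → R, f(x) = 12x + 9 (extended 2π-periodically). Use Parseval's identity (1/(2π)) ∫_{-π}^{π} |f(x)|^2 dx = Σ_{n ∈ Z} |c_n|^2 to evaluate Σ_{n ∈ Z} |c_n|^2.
Σ |c_n|^2 = 48π^2 + 81

Expand and integrate term by term over [-π, π]:
  ∫ (12x)^2 dx = 144·(2π^3/3); ∫ 2·12·(9)·x dx = 0 (odd integrand); ∫ 9^2 dx = 81·2π.
So (1/(2π)) ∫_{-π}^{π} (12x + 9)^2 dx = 144π^2/3 + 81 = 48π^2 + 81.
Parseval ⇒ Σ |c_n|^2 = 48π^2 + 81.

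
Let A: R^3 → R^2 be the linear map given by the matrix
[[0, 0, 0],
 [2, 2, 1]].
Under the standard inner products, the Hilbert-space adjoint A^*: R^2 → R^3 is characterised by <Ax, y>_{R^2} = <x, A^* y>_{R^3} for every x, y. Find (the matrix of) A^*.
A^* = A^T =
[[0, 2],
 [0, 2],
 [0, 1]]

For real matrices with standard dot products, the defining identity <Ax, y> = <x, A^* y> gives (Ax)^T y = x^T (A^*) y, i.e. x^T A^T y = x^T (A^*) y. Since this holds for all x, y, we must have A^* = A^T. Therefore
A^* =
[[0, 2],
 [0, 2],
 [0, 1]].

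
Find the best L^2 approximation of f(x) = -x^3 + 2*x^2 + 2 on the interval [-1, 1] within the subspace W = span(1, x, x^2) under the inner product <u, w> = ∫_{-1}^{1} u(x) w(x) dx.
g(x) = 2*x^2 - 3*x/5 + 2

The best approximation g ∈ W is the orthogonal projection of f onto W. Writing g = a_0 + a_1 x + a_2 x^2, the coefficients solve the normal equations G · a = b where
  G_{ij} = <φ_i, φ_j> and b_i = <f, φ_i>, with φ_0 = 1, φ_1 = x, φ_2 = x^2.
G =
  [2, 0, 2/3]
  [0, 2/3, 0]
  [2/3, 0, 2/5],
b = (16/3, -2/5, 32/15).
Solving gives a_0 = 2, a_1 = -3/5, a_2 = 2, so
  g(x) = 2*x^2 - 3*x/5 + 2.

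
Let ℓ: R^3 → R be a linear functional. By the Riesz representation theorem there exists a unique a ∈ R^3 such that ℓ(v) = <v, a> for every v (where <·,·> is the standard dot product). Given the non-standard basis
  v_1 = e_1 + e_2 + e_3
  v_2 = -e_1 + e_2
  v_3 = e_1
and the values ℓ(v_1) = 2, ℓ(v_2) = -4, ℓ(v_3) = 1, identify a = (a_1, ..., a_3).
a = (1, -3, 4)

Write a = (a_1, ..., a_3) in the standard basis. For each basis vector v_i, ℓ(v_i) = <v_i, a> is a linear equation in the a_j's. Collect the n equations into a matrix system V a = ℓ, where row i of V is v_i (expressed in the standard basis). Since V is invertible (lower-triangular with 1s on the diagonal, up to permutation), solve by back-substitution:
  V =
[[1, 1, 1],
 [-1, 1, 0],
 [1, 0, 0]]
  V a = (2, -4, 1)
Solving gives a = (1, -3, 4).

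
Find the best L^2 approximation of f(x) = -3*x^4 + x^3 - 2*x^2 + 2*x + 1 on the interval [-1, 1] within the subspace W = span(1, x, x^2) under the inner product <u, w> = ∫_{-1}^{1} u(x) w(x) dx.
g(x) = -32*x^2/7 + 13*x/5 + 44/35

The best approximation g ∈ W is the orthogonal projection of f onto W. Writing g = a_0 + a_1 x + a_2 x^2, the coefficients solve the normal equations G · a = b where
  G_{ij} = <φ_i, φ_j> and b_i = <f, φ_i>, with φ_0 = 1, φ_1 = x, φ_2 = x^2.
G =
  [2, 0, 2/3]
  [0, 2/3, 0]
  [2/3, 0, 2/5],
b = (-8/15, 26/15, -104/105).
Solving gives a_0 = 44/35, a_1 = 13/5, a_2 = -32/7, so
  g(x) = -32*x^2/7 + 13*x/5 + 44/35.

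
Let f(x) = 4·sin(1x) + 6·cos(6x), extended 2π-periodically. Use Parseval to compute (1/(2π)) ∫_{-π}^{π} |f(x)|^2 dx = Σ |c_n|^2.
Σ |c_n|^2 = 26

Expand |f|^2 and use orthogonality of {sin(nx), cos(mx)} on [-π, π]:
  ∫_{-π}^{π} sin(nx)^2 dx = π, ∫ cos(mx)^2 dx = π, and cross terms integrate to 0.
So ∫_{-π}^{π} f(x)^2 dx = 4^2 · π + 6^2 · π = (16 + 36)π.
Divide by 2π: (16 + 36)/2 = 26.
By Parseval, this equals Σ |c_n|^2.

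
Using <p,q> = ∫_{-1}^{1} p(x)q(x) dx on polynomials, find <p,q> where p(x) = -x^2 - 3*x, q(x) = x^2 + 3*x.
<p,q> = -32/5

Expand the product: p(x)·q(x) = -x^4 - 6*x^3 - 9*x^2.
∫_{-1}^{1} of each monomial x^k gives [2/(k+1) if k even, 0 if k odd]. Integrating term-by-term (or equivalently evaluating the antiderivative F(x) = -x^5/5 - 3*x^4/2 - 3*x^3 at the endpoints):
  F(1) − F(−1) = -47/10 − (17/10) = -32/5.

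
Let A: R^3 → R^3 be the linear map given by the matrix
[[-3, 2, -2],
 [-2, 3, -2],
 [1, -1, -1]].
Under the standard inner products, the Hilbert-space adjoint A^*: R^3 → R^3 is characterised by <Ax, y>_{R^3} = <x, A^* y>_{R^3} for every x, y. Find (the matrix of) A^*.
A^* = A^T =
[[-3, -2, 1],
 [2, 3, -1],
 [-2, -2, -1]]

For real matrices with standard dot products, the defining identity <Ax, y> = <x, A^* y> gives (Ax)^T y = x^T (A^*) y, i.e. x^T A^T y = x^T (A^*) y. Since this holds for all x, y, we must have A^* = A^T. Therefore
A^* =
[[-3, -2, 1],
 [2, 3, -1],
 [-2, -2, -1]].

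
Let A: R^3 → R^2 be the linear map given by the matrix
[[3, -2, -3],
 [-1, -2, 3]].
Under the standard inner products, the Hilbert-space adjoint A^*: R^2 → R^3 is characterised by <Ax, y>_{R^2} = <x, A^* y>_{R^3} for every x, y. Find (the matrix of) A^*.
A^* = A^T =
[[3, -1],
 [-2, -2],
 [-3, 3]]

For real matrices with standard dot products, the defining identity <Ax, y> = <x, A^* y> gives (Ax)^T y = x^T (A^*) y, i.e. x^T A^T y = x^T (A^*) y. Since this holds for all x, y, we must have A^* = A^T. Therefore
A^* =
[[3, -1],
 [-2, -2],
 [-3, 3]].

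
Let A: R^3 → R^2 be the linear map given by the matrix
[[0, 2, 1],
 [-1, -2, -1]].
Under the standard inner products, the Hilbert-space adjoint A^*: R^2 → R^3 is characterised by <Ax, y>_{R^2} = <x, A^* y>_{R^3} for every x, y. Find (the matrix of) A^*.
A^* = A^T =
[[0, -1],
 [2, -2],
 [1, -1]]

For real matrices with standard dot products, the defining identity <Ax, y> = <x, A^* y> gives (Ax)^T y = x^T (A^*) y, i.e. x^T A^T y = x^T (A^*) y. Since this holds for all x, y, we must have A^* = A^T. Therefore
A^* =
[[0, -1],
 [2, -2],
 [1, -1]].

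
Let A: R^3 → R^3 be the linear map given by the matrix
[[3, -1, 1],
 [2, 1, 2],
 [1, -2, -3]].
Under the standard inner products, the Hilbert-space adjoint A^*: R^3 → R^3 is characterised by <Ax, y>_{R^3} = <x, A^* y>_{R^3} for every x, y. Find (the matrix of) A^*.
A^* = A^T =
[[3, 2, 1],
 [-1, 1, -2],
 [1, 2, -3]]

For real matrices with standard dot products, the defining identity <Ax, y> = <x, A^* y> gives (Ax)^T y = x^T (A^*) y, i.e. x^T A^T y = x^T (A^*) y. Since this holds for all x, y, we must have A^* = A^T. Therefore
A^* =
[[3, 2, 1],
 [-1, 1, -2],
 [1, 2, -3]].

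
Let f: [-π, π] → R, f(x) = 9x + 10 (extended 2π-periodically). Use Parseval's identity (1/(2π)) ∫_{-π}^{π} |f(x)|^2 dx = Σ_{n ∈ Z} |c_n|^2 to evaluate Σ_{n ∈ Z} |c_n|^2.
Σ |c_n|^2 = 27π^2 + 100

Expand and integrate term by term over [-π, π]:
  ∫ (9x)^2 dx = 81·(2π^3/3); ∫ 2·9·(10)·x dx = 0 (odd integrand); ∫ 10^2 dx = 100·2π.
So (1/(2π)) ∫_{-π}^{π} (9x + 10)^2 dx = 81π^2/3 + 100 = 27π^2 + 100.
Parseval ⇒ Σ |c_n|^2 = 27π^2 + 100.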